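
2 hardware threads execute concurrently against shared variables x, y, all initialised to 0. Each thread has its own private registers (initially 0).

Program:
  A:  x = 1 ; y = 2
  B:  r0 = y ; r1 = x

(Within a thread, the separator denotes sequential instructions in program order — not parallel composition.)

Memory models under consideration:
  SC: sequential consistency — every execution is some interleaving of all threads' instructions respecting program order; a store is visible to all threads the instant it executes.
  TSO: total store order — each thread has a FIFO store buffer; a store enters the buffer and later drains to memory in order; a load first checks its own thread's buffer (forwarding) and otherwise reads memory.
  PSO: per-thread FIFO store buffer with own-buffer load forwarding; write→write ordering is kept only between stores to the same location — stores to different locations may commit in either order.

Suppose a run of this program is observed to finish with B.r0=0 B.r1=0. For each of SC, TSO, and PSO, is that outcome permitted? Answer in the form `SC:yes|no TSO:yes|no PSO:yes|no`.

SC:yes TSO:yes PSO:yes

outcome vector order: (B.r0,B.r1)
SC (3): 0/0, 0/1, 2/1
TSO (3): 0/0, 0/1, 2/1
PSO (4): 0/0, 0/1, 2/0, 2/1
target 0/0 ∈ {SC,TSO,PSO}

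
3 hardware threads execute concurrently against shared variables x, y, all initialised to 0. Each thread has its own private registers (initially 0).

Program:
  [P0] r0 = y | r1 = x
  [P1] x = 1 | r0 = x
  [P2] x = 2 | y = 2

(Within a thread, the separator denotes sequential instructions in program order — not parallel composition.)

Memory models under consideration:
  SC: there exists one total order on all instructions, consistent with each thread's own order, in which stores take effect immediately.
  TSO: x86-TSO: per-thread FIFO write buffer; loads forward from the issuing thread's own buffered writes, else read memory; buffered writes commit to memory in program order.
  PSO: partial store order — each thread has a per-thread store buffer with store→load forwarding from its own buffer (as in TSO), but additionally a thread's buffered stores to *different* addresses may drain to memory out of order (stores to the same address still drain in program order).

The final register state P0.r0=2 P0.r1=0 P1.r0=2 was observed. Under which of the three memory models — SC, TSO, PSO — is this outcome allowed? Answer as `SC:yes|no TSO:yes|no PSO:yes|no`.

SC:no TSO:no PSO:yes

outcome vector order: (P0.r0,P0.r1,P1.r0)
SC (9): 0/0/1 0/0/2 0/1/1 0/1/2 0/2/1 0/2/2 2/1/1 2/2/1 2/2/2
TSO (9): 0/0/1 0/0/2 0/1/1 0/1/2 0/2/1 0/2/2 2/1/1 2/2/1 2/2/2
PSO (12): 0/0/1 0/0/2 0/1/1 0/1/2 0/2/1 0/2/2 2/0/1 2/0/2 2/1/1 2/1/2 2/2/1 2/2/2
target 2/0/2 ∈ {PSO}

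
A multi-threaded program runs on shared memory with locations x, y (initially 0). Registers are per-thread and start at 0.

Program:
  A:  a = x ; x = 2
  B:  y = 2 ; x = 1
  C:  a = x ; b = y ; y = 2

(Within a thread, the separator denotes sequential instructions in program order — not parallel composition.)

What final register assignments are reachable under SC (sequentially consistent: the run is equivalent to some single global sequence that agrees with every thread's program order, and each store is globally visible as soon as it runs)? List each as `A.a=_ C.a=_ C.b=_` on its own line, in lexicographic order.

A.a=0 C.a=0 C.b=0
A.a=0 C.a=0 C.b=2
A.a=0 C.a=1 C.b=2
A.a=0 C.a=2 C.b=0
A.a=0 C.a=2 C.b=2
A.a=1 C.a=0 C.b=0
A.a=1 C.a=0 C.b=2
A.a=1 C.a=1 C.b=2
A.a=1 C.a=2 C.b=2

outcome vector order: (A.a,C.a,C.b)
|SC outcomes| = 9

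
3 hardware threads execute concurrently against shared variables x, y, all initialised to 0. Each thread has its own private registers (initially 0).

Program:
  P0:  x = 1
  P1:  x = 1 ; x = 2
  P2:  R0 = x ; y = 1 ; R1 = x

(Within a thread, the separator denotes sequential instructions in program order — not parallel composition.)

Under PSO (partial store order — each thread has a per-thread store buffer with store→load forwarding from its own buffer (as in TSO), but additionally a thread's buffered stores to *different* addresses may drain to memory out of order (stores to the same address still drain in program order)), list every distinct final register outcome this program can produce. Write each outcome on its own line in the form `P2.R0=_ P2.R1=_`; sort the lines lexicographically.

P2.R0=0 P2.R1=0
P2.R0=0 P2.R1=1
P2.R0=0 P2.R1=2
P2.R0=1 P2.R1=1
P2.R0=1 P2.R1=2
P2.R0=2 P2.R1=1
P2.R0=2 P2.R1=2

outcome vector order: (P2.R0,P2.R1)
|PSO outcomes| = 7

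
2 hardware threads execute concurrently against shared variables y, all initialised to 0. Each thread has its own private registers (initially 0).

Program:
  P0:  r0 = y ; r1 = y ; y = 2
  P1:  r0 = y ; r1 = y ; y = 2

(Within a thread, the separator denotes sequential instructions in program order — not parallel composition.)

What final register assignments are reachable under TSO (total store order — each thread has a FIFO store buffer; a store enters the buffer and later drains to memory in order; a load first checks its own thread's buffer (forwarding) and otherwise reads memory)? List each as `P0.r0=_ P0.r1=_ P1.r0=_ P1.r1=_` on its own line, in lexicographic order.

P0.r0=0 P0.r1=0 P1.r0=0 P1.r1=0
P0.r0=0 P0.r1=0 P1.r0=0 P1.r1=2
P0.r0=0 P0.r1=0 P1.r0=2 P1.r1=2
P0.r0=0 P0.r1=2 P1.r0=0 P1.r1=0
P0.r0=2 P0.r1=2 P1.r0=0 P1.r1=0

outcome vector order: (P0.r0,P0.r1,P1.r0,P1.r1)
|TSO outcomes| = 5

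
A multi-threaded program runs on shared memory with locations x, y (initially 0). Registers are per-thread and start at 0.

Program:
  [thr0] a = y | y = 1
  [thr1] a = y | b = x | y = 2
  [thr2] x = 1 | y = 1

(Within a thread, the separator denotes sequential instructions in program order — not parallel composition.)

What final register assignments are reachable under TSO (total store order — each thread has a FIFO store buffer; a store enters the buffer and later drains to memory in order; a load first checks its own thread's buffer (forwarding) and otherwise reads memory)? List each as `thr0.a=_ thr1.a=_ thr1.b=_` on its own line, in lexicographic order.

outcome vector order: (thr0.a,thr1.a,thr1.b)
|TSO outcomes| = 10

thr0.a=0 thr1.a=0 thr1.b=0
thr0.a=0 thr1.a=0 thr1.b=1
thr0.a=0 thr1.a=1 thr1.b=0
thr0.a=0 thr1.a=1 thr1.b=1
thr0.a=1 thr1.a=0 thr1.b=0
thr0.a=1 thr1.a=0 thr1.b=1
thr0.a=1 thr1.a=1 thr1.b=1
thr0.a=2 thr1.a=0 thr1.b=0
thr0.a=2 thr1.a=0 thr1.b=1
thr0.a=2 thr1.a=1 thr1.b=1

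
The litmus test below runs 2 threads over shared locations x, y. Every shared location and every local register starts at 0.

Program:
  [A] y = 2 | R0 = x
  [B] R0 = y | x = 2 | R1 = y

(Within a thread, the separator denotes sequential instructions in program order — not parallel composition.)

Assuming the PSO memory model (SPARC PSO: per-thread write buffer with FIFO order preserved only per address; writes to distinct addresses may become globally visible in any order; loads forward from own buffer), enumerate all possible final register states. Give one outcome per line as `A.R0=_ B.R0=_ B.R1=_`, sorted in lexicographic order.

A.R0=0 B.R0=0 B.R1=0
A.R0=0 B.R0=0 B.R1=2
A.R0=0 B.R0=2 B.R1=2
A.R0=2 B.R0=0 B.R1=0
A.R0=2 B.R0=0 B.R1=2
A.R0=2 B.R0=2 B.R1=2

outcome vector order: (A.R0,B.R0,B.R1)
|PSO outcomes| = 6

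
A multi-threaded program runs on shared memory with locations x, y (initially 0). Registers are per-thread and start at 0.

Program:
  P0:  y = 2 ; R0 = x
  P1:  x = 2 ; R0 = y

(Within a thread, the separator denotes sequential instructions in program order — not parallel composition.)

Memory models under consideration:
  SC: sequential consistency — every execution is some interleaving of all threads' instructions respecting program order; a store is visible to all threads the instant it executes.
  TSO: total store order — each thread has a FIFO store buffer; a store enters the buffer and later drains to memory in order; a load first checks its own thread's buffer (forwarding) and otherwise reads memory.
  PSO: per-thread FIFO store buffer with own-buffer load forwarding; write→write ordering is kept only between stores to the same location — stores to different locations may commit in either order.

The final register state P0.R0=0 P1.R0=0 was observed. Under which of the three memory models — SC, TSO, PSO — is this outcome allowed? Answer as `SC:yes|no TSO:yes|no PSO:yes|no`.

outcome vector order: (P0.R0,P1.R0)
under SC → 02, 20, 22
under TSO → 00, 02, 20, 22
under PSO → 00, 02, 20, 22
target 00 ∈ {TSO,PSO}

SC:no TSO:yes PSO:yes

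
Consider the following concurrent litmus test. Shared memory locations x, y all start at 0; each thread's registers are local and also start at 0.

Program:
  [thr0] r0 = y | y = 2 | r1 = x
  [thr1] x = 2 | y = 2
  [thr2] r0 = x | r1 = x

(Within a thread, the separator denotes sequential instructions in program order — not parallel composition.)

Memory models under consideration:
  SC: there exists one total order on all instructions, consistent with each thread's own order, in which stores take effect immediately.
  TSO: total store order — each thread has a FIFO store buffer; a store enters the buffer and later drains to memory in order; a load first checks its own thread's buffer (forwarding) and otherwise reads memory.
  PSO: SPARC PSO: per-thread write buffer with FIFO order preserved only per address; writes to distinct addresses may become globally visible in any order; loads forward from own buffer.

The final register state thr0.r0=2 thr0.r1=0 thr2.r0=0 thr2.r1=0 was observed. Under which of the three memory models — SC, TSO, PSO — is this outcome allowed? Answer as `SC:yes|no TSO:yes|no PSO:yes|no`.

SC:no TSO:no PSO:yes

outcome vector order: (thr0.r0,thr0.r1,thr2.r0,thr2.r1)
SC (9): 0/0/0/0, 0/0/0/2, 0/0/2/2, 0/2/0/0, 0/2/0/2, 0/2/2/2, 2/2/0/0, 2/2/0/2, 2/2/2/2
TSO (9): 0/0/0/0, 0/0/0/2, 0/0/2/2, 0/2/0/0, 0/2/0/2, 0/2/2/2, 2/2/0/0, 2/2/0/2, 2/2/2/2
PSO (12): 0/0/0/0, 0/0/0/2, 0/0/2/2, 0/2/0/0, 0/2/0/2, 0/2/2/2, 2/0/0/0, 2/0/0/2, 2/0/2/2, 2/2/0/0, 2/2/0/2, 2/2/2/2
target 2/0/0/0 ∈ {PSO}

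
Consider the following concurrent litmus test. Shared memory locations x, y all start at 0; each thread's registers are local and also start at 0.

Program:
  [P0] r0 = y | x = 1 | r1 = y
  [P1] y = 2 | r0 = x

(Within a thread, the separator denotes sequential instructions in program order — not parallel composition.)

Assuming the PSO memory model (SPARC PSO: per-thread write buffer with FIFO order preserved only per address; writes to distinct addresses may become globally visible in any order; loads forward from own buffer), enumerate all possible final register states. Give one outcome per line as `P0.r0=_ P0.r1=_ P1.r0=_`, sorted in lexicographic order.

outcome vector order: (P0.r0,P0.r1,P1.r0)
|PSO outcomes| = 6

P0.r0=0 P0.r1=0 P1.r0=0
P0.r0=0 P0.r1=0 P1.r0=1
P0.r0=0 P0.r1=2 P1.r0=0
P0.r0=0 P0.r1=2 P1.r0=1
P0.r0=2 P0.r1=2 P1.r0=0
P0.r0=2 P0.r1=2 P1.r0=1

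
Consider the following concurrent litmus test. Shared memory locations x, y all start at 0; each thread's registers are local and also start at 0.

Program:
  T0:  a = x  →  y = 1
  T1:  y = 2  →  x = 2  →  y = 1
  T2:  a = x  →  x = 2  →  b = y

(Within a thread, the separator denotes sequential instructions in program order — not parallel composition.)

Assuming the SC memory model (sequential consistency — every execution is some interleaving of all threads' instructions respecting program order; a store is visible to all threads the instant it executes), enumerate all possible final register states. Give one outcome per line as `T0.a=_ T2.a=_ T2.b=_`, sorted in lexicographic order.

outcome vector order: (T0.a,T2.a,T2.b)
|SC outcomes| = 10

T0.a=0 T2.a=0 T2.b=0
T0.a=0 T2.a=0 T2.b=1
T0.a=0 T2.a=0 T2.b=2
T0.a=0 T2.a=2 T2.b=1
T0.a=0 T2.a=2 T2.b=2
T0.a=2 T2.a=0 T2.b=0
T0.a=2 T2.a=0 T2.b=1
T0.a=2 T2.a=0 T2.b=2
T0.a=2 T2.a=2 T2.b=1
T0.a=2 T2.a=2 T2.b=2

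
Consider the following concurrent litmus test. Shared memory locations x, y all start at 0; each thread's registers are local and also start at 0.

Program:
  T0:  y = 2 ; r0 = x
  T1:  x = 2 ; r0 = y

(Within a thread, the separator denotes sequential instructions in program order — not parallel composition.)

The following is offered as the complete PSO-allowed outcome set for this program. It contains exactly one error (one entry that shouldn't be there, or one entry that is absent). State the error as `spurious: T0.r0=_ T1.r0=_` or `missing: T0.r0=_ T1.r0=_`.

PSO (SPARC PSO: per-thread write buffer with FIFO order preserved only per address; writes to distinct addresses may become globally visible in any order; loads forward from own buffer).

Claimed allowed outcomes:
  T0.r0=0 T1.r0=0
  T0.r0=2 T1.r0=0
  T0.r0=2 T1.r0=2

outcome vector order: (T0.r0,T1.r0)
PSO: 4 outcomes — {0/0; 0/2; 2/0; 2/2}
PSO∖claimed = {0/2}

missing: T0.r0=0 T1.r0=2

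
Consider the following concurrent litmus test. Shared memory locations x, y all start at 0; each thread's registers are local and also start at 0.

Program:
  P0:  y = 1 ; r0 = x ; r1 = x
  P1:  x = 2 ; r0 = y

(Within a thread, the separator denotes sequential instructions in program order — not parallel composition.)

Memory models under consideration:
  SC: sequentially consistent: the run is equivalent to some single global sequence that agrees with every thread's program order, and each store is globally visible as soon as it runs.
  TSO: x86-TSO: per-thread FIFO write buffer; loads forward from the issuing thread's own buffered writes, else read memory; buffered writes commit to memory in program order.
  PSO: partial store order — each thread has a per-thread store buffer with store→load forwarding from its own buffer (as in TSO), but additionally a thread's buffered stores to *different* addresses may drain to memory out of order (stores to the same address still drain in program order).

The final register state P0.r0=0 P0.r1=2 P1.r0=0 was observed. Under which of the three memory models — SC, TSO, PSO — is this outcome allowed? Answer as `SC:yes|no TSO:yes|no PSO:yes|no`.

SC:no TSO:yes PSO:yes

outcome vector order: (P0.r0,P0.r1,P1.r0)
[SC] allowed = {001 021 220 221}
[TSO] allowed = {000 001 020 021 220 221}
[PSO] allowed = {000 001 020 021 220 221}
target 020 ∈ {TSO,PSO}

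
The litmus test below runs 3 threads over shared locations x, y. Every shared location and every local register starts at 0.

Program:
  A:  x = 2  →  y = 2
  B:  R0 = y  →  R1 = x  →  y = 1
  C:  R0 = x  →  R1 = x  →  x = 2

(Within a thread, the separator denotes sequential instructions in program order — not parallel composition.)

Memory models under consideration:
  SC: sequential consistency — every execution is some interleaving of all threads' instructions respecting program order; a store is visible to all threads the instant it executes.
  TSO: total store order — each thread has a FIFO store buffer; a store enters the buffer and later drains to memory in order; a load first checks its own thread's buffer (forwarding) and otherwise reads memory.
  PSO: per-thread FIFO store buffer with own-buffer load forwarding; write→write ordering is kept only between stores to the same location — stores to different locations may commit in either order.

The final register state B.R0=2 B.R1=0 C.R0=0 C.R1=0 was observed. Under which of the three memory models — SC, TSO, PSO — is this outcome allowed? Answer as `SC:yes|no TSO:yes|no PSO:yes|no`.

outcome vector order: (B.R0,B.R1,C.R0,C.R1)
[SC] allowed = {<0 0 0 0>; <0 0 0 2>; <0 0 2 2>; <0 2 0 0>; <0 2 0 2>; <0 2 2 2>; <2 2 0 0>; <2 2 0 2>; <2 2 2 2>}
[TSO] allowed = {<0 0 0 0>; <0 0 0 2>; <0 0 2 2>; <0 2 0 0>; <0 2 0 2>; <0 2 2 2>; <2 2 0 0>; <2 2 0 2>; <2 2 2 2>}
[PSO] allowed = {<0 0 0 0>; <0 0 0 2>; <0 0 2 2>; <0 2 0 0>; <0 2 0 2>; <0 2 2 2>; <2 0 0 0>; <2 0 0 2>; <2 0 2 2>; <2 2 0 0>; <2 2 0 2>; <2 2 2 2>}
target <2 0 0 0> ∈ {PSO}

SC:no TSO:no PSO:yes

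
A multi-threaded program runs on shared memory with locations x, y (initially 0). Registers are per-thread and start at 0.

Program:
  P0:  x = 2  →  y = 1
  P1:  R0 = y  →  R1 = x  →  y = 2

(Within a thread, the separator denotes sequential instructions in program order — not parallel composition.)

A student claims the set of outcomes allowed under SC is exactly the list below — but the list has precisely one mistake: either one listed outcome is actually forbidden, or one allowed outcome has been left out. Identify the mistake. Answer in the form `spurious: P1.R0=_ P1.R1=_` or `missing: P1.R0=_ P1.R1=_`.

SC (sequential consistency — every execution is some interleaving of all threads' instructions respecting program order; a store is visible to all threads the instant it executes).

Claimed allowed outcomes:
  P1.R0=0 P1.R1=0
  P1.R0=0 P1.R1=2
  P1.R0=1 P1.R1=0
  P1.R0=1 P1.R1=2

outcome vector order: (P1.R0,P1.R1)
SC: 3 outcomes — {0/0; 0/2; 1/2}
claimed∖SC = {1/0}

spurious: P1.R0=1 P1.R1=0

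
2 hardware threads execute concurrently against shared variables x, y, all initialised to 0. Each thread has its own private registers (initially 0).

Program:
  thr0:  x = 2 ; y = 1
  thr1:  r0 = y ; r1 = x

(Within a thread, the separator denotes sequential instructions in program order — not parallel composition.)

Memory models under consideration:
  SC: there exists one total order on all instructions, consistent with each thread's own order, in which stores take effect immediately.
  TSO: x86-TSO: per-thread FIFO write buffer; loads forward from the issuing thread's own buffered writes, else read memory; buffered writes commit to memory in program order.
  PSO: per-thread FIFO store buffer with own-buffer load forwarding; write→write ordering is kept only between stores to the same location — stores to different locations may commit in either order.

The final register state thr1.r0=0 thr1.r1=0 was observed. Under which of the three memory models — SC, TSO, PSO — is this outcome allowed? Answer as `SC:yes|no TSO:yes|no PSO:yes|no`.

SC:yes TSO:yes PSO:yes

outcome vector order: (thr1.r0,thr1.r1)
SC: 3 outcomes — {(0,0) (0,2) (1,2)}
TSO: 3 outcomes — {(0,0) (0,2) (1,2)}
PSO: 4 outcomes — {(0,0) (0,2) (1,0) (1,2)}
target (0,0) ∈ {SC,TSO,PSO}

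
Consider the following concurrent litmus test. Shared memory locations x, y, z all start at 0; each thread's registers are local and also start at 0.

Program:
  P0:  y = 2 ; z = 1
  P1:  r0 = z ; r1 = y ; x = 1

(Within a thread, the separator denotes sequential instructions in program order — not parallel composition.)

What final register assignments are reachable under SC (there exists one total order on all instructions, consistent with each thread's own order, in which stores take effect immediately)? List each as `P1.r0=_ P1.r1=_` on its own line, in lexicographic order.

P1.r0=0 P1.r1=0
P1.r0=0 P1.r1=2
P1.r0=1 P1.r1=2

outcome vector order: (P1.r0,P1.r1)
|SC outcomes| = 3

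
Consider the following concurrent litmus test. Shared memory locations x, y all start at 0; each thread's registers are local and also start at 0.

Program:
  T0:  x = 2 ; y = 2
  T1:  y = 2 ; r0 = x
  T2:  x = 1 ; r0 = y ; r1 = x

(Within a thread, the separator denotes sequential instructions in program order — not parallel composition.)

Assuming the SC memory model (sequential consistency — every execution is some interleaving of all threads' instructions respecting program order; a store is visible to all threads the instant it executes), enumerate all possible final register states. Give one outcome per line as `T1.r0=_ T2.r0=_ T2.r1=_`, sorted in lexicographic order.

T1.r0=0 T2.r0=2 T2.r1=1
T1.r0=0 T2.r0=2 T2.r1=2
T1.r0=1 T2.r0=0 T2.r1=1
T1.r0=1 T2.r0=0 T2.r1=2
T1.r0=1 T2.r0=2 T2.r1=1
T1.r0=1 T2.r0=2 T2.r1=2
T1.r0=2 T2.r0=0 T2.r1=1
T1.r0=2 T2.r0=0 T2.r1=2
T1.r0=2 T2.r0=2 T2.r1=1
T1.r0=2 T2.r0=2 T2.r1=2

outcome vector order: (T1.r0,T2.r0,T2.r1)
|SC outcomes| = 10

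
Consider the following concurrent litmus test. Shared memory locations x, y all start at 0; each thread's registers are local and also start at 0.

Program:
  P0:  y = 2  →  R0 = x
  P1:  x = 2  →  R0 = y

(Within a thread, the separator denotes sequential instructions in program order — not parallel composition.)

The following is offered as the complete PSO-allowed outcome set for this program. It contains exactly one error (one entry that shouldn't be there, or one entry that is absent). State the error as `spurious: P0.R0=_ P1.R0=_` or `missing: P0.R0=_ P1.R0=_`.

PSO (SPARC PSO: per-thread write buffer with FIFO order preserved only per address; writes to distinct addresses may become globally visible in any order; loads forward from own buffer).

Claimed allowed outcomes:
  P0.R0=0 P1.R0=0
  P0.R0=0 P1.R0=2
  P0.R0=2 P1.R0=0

outcome vector order: (P0.R0,P1.R0)
[PSO] allowed = {(0,0); (0,2); (2,0); (2,2)}
PSO∖claimed = {(2,2)}

missing: P0.R0=2 P1.R0=2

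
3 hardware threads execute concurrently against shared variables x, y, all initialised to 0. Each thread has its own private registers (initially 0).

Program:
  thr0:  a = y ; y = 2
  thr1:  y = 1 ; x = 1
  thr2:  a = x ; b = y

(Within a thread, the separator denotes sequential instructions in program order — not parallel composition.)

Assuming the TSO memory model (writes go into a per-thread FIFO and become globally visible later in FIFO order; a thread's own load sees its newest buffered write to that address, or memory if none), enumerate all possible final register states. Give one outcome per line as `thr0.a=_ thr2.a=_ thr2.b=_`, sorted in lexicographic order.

outcome vector order: (thr0.a,thr2.a,thr2.b)
|TSO outcomes| = 10

thr0.a=0 thr2.a=0 thr2.b=0
thr0.a=0 thr2.a=0 thr2.b=1
thr0.a=0 thr2.a=0 thr2.b=2
thr0.a=0 thr2.a=1 thr2.b=1
thr0.a=0 thr2.a=1 thr2.b=2
thr0.a=1 thr2.a=0 thr2.b=0
thr0.a=1 thr2.a=0 thr2.b=1
thr0.a=1 thr2.a=0 thr2.b=2
thr0.a=1 thr2.a=1 thr2.b=1
thr0.a=1 thr2.a=1 thr2.b=2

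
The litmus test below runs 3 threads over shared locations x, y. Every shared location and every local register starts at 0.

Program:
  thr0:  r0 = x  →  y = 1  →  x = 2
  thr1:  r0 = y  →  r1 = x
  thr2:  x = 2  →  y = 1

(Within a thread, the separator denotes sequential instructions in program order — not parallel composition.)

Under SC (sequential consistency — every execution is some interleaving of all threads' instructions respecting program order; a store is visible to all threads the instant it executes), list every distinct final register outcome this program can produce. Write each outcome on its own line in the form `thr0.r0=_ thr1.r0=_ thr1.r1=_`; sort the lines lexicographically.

thr0.r0=0 thr1.r0=0 thr1.r1=0
thr0.r0=0 thr1.r0=0 thr1.r1=2
thr0.r0=0 thr1.r0=1 thr1.r1=0
thr0.r0=0 thr1.r0=1 thr1.r1=2
thr0.r0=2 thr1.r0=0 thr1.r1=0
thr0.r0=2 thr1.r0=0 thr1.r1=2
thr0.r0=2 thr1.r0=1 thr1.r1=2

outcome vector order: (thr0.r0,thr1.r0,thr1.r1)
|SC outcomes| = 7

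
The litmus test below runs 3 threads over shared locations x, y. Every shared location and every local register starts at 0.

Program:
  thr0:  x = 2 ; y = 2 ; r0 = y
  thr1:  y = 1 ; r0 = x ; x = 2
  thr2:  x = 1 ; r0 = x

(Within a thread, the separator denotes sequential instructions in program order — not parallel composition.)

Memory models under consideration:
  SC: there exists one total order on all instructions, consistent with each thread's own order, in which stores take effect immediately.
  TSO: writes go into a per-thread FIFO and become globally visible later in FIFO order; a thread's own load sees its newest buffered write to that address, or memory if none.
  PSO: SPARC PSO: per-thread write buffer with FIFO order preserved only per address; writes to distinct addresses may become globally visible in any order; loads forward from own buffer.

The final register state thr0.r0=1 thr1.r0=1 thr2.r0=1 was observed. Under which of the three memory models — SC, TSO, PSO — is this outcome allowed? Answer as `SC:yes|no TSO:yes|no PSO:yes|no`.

SC:yes TSO:yes PSO:yes

outcome vector order: (thr0.r0,thr1.r0,thr2.r0)
under SC → 111 112 121 122 201 202 211 212 221 222
under TSO → 101 102 111 112 121 122 201 202 211 212 221 222
under PSO → 101 102 111 112 121 122 201 202 211 212 221 222
target 111 ∈ {SC,TSO,PSO}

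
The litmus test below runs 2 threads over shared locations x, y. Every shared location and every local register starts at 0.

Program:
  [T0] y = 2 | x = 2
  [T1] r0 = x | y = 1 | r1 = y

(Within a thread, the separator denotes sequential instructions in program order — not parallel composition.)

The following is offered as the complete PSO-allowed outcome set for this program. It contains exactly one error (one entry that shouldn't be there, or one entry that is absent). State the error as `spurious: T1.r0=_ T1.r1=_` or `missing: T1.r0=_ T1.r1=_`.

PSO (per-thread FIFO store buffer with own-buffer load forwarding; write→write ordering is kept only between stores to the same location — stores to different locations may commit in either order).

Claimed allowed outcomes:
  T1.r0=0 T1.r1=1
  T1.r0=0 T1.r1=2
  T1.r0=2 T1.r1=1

outcome vector order: (T1.r0,T1.r1)
[PSO] allowed = {0/1, 0/2, 2/1, 2/2}
PSO∖claimed = {2/2}

missing: T1.r0=2 T1.r1=2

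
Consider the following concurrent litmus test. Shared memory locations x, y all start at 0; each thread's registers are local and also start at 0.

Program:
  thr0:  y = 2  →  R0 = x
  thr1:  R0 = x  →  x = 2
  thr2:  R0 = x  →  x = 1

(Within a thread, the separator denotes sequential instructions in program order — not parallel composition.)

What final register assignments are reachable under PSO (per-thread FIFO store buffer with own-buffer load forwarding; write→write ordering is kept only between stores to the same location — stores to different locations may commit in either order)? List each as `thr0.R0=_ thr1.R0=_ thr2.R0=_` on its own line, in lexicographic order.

thr0.R0=0 thr1.R0=0 thr2.R0=0
thr0.R0=0 thr1.R0=0 thr2.R0=2
thr0.R0=0 thr1.R0=1 thr2.R0=0
thr0.R0=1 thr1.R0=0 thr2.R0=0
thr0.R0=1 thr1.R0=0 thr2.R0=2
thr0.R0=1 thr1.R0=1 thr2.R0=0
thr0.R0=2 thr1.R0=0 thr2.R0=0
thr0.R0=2 thr1.R0=0 thr2.R0=2
thr0.R0=2 thr1.R0=1 thr2.R0=0

outcome vector order: (thr0.R0,thr1.R0,thr2.R0)
|PSO outcomes| = 9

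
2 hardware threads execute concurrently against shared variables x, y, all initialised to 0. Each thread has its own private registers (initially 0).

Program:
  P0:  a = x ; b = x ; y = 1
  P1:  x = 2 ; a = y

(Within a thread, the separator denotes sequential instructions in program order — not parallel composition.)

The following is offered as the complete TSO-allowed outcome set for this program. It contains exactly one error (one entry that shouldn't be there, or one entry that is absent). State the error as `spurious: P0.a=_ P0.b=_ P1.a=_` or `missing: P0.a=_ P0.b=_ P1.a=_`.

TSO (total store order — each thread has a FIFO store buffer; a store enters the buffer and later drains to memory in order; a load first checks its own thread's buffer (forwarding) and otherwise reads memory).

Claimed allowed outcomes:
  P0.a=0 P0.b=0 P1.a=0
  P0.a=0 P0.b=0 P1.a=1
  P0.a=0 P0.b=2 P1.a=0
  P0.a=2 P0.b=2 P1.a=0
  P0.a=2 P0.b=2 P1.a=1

missing: P0.a=0 P0.b=2 P1.a=1

outcome vector order: (P0.a,P0.b,P1.a)
TSO: 6 outcomes — {000 001 020 021 220 221}
TSO∖claimed = {021}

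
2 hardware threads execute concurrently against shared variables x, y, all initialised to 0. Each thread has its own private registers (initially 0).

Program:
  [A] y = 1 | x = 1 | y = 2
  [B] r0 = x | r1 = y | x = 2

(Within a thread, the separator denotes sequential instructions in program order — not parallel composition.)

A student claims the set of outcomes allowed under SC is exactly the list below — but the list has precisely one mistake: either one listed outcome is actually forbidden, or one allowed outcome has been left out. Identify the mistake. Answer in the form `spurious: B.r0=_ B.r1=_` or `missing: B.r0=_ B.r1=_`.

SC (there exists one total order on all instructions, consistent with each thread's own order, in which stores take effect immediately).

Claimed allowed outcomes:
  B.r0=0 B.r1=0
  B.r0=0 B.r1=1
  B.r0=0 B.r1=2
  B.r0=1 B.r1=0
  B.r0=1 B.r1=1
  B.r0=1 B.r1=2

outcome vector order: (B.r0,B.r1)
under SC → 0/0; 0/1; 0/2; 1/1; 1/2
claimed∖SC = {1/0}

spurious: B.r0=1 B.r1=0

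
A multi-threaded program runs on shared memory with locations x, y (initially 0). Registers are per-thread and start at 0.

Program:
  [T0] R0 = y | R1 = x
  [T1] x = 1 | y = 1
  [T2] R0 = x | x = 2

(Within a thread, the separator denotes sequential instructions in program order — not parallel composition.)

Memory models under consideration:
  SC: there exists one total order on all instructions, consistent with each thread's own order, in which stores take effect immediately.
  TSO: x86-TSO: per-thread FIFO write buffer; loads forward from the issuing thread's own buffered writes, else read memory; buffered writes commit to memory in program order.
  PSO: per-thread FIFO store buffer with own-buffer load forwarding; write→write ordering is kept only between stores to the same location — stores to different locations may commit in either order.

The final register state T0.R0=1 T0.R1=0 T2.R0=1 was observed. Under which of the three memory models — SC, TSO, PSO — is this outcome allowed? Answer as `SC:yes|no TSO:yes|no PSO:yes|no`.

SC:no TSO:no PSO:yes

outcome vector order: (T0.R0,T0.R1,T2.R0)
under SC → <0 0 0> <0 0 1> <0 1 0> <0 1 1> <0 2 0> <0 2 1> <1 1 0> <1 1 1> <1 2 0> <1 2 1>
under TSO → <0 0 0> <0 0 1> <0 1 0> <0 1 1> <0 2 0> <0 2 1> <1 1 0> <1 1 1> <1 2 0> <1 2 1>
under PSO → <0 0 0> <0 0 1> <0 1 0> <0 1 1> <0 2 0> <0 2 1> <1 0 0> <1 0 1> <1 1 0> <1 1 1> <1 2 0> <1 2 1>
target <1 0 1> ∈ {PSO}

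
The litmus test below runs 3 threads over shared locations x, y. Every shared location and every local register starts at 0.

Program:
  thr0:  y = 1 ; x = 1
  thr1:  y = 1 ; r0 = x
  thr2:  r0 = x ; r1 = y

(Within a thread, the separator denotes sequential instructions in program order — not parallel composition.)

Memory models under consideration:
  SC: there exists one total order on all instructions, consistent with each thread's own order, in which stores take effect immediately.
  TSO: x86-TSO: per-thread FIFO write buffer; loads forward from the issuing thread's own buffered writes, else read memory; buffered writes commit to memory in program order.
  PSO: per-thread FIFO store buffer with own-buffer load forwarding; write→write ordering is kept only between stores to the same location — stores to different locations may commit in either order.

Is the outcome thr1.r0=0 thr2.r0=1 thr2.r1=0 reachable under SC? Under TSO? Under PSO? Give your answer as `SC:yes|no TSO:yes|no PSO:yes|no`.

SC:no TSO:no PSO:yes

outcome vector order: (thr1.r0,thr2.r0,thr2.r1)
under SC → 000; 001; 011; 100; 101; 111
under TSO → 000; 001; 011; 100; 101; 111
under PSO → 000; 001; 010; 011; 100; 101; 110; 111
target 010 ∈ {PSO}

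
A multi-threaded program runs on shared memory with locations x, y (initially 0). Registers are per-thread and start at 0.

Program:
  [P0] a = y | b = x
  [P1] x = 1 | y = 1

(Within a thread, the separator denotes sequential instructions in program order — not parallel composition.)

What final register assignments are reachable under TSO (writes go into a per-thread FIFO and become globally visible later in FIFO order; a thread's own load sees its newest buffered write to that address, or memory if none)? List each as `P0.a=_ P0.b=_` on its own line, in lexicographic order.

P0.a=0 P0.b=0
P0.a=0 P0.b=1
P0.a=1 P0.b=1

outcome vector order: (P0.a,P0.b)
|TSO outcomes| = 3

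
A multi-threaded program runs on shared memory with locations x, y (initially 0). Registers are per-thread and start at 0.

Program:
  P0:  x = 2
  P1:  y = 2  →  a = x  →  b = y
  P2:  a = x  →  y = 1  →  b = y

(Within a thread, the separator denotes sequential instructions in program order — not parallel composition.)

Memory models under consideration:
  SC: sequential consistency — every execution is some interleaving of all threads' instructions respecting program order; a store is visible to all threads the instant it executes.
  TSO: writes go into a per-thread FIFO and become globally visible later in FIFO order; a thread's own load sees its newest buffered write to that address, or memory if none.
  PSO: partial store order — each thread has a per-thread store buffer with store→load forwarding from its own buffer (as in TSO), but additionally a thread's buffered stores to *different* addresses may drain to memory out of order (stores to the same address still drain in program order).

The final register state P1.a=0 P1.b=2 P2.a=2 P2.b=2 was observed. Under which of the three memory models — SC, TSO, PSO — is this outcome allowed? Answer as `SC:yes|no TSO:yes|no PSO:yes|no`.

SC:no TSO:yes PSO:yes

outcome vector order: (P1.a,P1.b,P2.a,P2.b)
SC (11): <0 1 0 1> <0 1 2 1> <0 2 0 1> <0 2 0 2> <0 2 2 1> <2 1 0 1> <2 1 2 1> <2 2 0 1> <2 2 0 2> <2 2 2 1> <2 2 2 2>
TSO (12): <0 1 0 1> <0 1 2 1> <0 2 0 1> <0 2 0 2> <0 2 2 1> <0 2 2 2> <2 1 0 1> <2 1 2 1> <2 2 0 1> <2 2 0 2> <2 2 2 1> <2 2 2 2>
PSO (12): <0 1 0 1> <0 1 2 1> <0 2 0 1> <0 2 0 2> <0 2 2 1> <0 2 2 2> <2 1 0 1> <2 1 2 1> <2 2 0 1> <2 2 0 2> <2 2 2 1> <2 2 2 2>
target <0 2 2 2> ∈ {TSO,PSO}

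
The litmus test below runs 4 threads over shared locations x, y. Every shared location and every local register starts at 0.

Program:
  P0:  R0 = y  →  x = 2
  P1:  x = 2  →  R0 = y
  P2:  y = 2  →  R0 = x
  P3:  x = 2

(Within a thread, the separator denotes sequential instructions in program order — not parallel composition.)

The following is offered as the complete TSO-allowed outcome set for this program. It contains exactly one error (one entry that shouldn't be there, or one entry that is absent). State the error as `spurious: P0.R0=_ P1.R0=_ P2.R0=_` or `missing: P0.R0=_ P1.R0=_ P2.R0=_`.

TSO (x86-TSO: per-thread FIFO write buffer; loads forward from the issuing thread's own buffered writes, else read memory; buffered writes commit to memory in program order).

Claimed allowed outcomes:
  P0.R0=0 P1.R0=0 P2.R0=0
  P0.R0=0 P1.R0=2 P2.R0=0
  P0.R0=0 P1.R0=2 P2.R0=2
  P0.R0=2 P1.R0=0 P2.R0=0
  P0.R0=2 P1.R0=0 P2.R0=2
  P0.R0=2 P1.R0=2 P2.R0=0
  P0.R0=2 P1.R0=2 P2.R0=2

outcome vector order: (P0.R0,P1.R0,P2.R0)
under TSO → 0/0/0; 0/0/2; 0/2/0; 0/2/2; 2/0/0; 2/0/2; 2/2/0; 2/2/2
TSO∖claimed = {0/0/2}

missing: P0.R0=0 P1.R0=0 P2.R0=2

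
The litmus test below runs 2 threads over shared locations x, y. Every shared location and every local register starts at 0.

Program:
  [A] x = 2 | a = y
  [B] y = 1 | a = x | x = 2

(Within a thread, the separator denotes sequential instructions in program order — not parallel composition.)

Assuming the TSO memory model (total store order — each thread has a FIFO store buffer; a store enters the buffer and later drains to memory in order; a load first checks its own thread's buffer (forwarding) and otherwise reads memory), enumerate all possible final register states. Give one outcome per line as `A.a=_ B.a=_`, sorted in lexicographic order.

outcome vector order: (A.a,B.a)
|TSO outcomes| = 4

A.a=0 B.a=0
A.a=0 B.a=2
A.a=1 B.a=0
A.a=1 B.a=2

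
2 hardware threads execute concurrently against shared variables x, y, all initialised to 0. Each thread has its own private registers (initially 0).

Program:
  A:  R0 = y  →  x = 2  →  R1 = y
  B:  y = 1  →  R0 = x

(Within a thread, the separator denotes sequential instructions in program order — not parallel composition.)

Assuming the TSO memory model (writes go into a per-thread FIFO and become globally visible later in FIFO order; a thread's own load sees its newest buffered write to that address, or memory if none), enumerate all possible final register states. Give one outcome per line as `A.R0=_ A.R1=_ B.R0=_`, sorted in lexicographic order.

A.R0=0 A.R1=0 B.R0=0
A.R0=0 A.R1=0 B.R0=2
A.R0=0 A.R1=1 B.R0=0
A.R0=0 A.R1=1 B.R0=2
A.R0=1 A.R1=1 B.R0=0
A.R0=1 A.R1=1 B.R0=2

outcome vector order: (A.R0,A.R1,B.R0)
|TSO outcomes| = 6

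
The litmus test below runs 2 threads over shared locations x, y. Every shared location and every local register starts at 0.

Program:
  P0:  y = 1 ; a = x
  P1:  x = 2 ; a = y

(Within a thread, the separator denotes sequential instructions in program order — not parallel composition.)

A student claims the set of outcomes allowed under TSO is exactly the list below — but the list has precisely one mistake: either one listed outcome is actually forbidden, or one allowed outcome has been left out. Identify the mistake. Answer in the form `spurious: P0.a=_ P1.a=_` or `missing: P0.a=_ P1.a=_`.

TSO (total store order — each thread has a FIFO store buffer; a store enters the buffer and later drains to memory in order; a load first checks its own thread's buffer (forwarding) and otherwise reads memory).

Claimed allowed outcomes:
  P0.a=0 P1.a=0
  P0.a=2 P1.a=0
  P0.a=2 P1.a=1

missing: P0.a=0 P1.a=1

outcome vector order: (P0.a,P1.a)
TSO (4): (0,0); (0,1); (2,0); (2,1)
TSO∖claimed = {(0,1)}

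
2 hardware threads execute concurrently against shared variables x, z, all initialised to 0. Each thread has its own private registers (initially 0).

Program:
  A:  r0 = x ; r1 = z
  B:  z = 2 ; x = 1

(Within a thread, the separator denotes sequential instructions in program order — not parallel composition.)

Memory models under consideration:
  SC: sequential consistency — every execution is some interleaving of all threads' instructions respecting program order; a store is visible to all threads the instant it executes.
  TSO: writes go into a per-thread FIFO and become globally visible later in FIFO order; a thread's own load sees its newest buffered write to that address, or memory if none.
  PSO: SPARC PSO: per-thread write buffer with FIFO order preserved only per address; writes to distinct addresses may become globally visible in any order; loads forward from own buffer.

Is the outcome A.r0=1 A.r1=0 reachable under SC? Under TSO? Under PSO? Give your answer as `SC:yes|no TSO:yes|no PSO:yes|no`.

SC:no TSO:no PSO:yes

outcome vector order: (A.r0,A.r1)
under SC → (0,0) (0,2) (1,2)
under TSO → (0,0) (0,2) (1,2)
under PSO → (0,0) (0,2) (1,0) (1,2)
target (1,0) ∈ {PSO}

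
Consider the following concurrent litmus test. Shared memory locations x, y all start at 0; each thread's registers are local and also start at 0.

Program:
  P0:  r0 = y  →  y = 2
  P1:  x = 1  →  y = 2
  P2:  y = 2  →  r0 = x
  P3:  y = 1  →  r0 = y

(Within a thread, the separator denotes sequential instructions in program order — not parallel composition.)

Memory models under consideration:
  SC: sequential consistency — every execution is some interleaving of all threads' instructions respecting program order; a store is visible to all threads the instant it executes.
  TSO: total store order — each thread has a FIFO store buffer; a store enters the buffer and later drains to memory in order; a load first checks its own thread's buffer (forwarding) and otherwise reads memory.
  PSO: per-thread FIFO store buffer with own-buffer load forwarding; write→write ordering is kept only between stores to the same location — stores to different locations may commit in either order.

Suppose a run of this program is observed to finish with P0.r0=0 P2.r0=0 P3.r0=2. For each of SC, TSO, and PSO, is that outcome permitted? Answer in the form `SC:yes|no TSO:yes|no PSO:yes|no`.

SC:yes TSO:yes PSO:yes

outcome vector order: (P0.r0,P2.r0,P3.r0)
[SC] allowed = {001, 002, 011, 012, 101, 102, 111, 112, 201, 202, 211, 212}
[TSO] allowed = {001, 002, 011, 012, 101, 102, 111, 112, 201, 202, 211, 212}
[PSO] allowed = {001, 002, 011, 012, 101, 102, 111, 112, 201, 202, 211, 212}
target 002 ∈ {SC,TSO,PSO}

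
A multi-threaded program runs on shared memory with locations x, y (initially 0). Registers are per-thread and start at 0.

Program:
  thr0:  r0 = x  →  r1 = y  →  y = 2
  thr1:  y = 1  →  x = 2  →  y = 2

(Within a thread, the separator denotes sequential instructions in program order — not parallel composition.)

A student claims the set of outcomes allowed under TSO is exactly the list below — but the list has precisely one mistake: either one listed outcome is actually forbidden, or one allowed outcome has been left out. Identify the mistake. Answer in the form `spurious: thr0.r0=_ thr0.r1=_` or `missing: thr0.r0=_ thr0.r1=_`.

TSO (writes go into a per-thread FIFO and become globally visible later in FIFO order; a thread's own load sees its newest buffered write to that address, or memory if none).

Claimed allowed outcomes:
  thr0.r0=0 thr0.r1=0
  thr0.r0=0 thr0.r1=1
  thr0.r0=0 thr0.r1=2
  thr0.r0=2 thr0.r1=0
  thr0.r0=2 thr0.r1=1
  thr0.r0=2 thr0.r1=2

spurious: thr0.r0=2 thr0.r1=0

outcome vector order: (thr0.r0,thr0.r1)
[TSO] allowed = {0/0; 0/1; 0/2; 2/1; 2/2}
claimed∖TSO = {2/0}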